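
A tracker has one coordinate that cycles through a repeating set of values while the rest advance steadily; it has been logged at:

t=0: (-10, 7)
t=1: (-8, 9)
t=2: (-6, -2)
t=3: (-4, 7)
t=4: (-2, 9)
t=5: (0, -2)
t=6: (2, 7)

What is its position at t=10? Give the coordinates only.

The first coordinate changes by +2 each step, so at step 10 it is -10 + 10·(2) = 10.
The second coordinate repeats the cycle [7, 9, -2] with period 3; step 10 mod 3 = 1, giving 9.

(10, 9)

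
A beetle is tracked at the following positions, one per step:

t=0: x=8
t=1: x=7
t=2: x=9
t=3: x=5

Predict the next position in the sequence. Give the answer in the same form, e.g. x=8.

Step-to-step displacements: -1, +2, -4; each is -2× the previous.
step 4: 5 + 8 → x=13

x=13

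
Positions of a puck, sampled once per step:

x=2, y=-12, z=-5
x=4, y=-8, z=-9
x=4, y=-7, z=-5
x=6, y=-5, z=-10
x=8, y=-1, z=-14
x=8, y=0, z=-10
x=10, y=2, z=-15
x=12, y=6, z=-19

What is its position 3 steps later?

Differencing gives (+2, +4, -4), (+0, +1, +4), (+2, +2, -5), (+2, +4, -4), (+0, +1, +4), (+2, +2, -5), (+2, +4, -4). This is the pattern (+2, +4, -4), (+0, +1, +4), (+2, +2, -5) repeated.
step 8: apply (+0, +1, +4) → x=12, y=7, z=-15
step 9: apply (+2, +2, -5) → x=14, y=9, z=-20
step 10: apply (+2, +4, -4) → x=16, y=13, z=-24

x=16, y=13, z=-24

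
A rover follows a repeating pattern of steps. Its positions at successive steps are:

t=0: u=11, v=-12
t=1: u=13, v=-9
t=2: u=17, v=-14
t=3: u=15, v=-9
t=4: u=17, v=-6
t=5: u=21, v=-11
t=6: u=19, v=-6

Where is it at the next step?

The moves between consecutive positions are (+2, +3), (+4, -5), (-2, +5), (+2, +3), (+4, -5), (-2, +5); they repeat the 3-cycle [(+2, +3), (+4, -5), (-2, +5)].
step 7: apply (+2, +3) → u=21, v=-3

u=21, v=-3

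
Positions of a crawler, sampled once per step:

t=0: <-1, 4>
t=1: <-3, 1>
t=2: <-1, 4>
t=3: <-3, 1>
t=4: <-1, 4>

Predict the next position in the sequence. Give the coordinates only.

Step-to-step displacements: <-2, -3>, <+2, +3>, <-2, -3>, <+2, +3>; each is -1× the previous.
step 5: <-1, 4> + <-2, -3> → <-3, 1>

<-3, 1>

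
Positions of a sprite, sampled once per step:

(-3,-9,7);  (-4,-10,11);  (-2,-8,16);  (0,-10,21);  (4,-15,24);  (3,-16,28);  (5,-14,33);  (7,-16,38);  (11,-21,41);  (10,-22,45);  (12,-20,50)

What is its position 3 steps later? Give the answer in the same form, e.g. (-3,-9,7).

(17,-28,62)

Step-to-step displacements: (-1,-1,+4), (+2,+2,+5), (+2,-2,+5), (+4,-5,+3), (-1,-1,+4), (+2,+2,+5), (+2,-2,+5), (+4,-5,+3), (-1,-1,+4), (+2,+2,+5) — a repeating cycle of length 4.
step 11: apply (+2,-2,+5) → (14,-22,55)
step 12: apply (+4,-5,+3) → (18,-27,58)
step 13: apply (-1,-1,+4) → (17,-28,62)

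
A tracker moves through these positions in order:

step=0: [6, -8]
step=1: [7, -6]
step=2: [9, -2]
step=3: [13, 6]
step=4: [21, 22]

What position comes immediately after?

Step-to-step displacements: [+1, +2], [+2, +4], [+4, +8], [+8, +16]; each is 2× the previous.
step 5: [21, 22] + [+16, +32] → [37, 54]

[37, 54]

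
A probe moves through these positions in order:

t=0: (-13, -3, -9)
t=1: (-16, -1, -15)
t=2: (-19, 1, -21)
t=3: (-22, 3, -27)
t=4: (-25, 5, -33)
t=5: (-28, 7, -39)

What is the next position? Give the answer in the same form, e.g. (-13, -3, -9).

Each step adds (-3, +2, -6) to the position.
step 6: (-28, 7, -39) + (-3, +2, -6) → (-31, 9, -45)

(-31, 9, -45)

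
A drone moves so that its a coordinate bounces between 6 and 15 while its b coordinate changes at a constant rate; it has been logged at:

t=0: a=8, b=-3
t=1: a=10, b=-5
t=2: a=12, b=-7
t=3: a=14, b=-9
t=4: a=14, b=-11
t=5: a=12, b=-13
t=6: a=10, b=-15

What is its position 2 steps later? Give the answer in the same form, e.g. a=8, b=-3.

a=6, b=-19

The a coordinate reflects between 6 and 15, moving 2 per step.
  step 7: 10 → 8
  step 8: 8 → 6
The b coordinate changes by -2 each step: at step 8 it is -19.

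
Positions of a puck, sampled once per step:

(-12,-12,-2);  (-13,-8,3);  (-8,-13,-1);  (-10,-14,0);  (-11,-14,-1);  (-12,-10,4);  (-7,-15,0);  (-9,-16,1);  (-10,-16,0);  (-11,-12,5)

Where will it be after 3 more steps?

(-9,-18,1)

Step-to-step displacements: (-1,+4,+5), (+5,-5,-4), (-2,-1,+1), (-1,+0,-1), (-1,+4,+5), (+5,-5,-4), (-2,-1,+1), (-1,+0,-1), (-1,+4,+5) — a repeating cycle of length 4.
step 10: apply (+5,-5,-4) → (-6,-17,1)
step 11: apply (-2,-1,+1) → (-8,-18,2)
step 12: apply (-1,+0,-1) → (-9,-18,1)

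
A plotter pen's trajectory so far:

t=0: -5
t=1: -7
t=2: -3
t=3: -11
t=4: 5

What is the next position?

-27

Consecutive displacements -2, +4, -8, +16 scale by a factor of -2 each step.
step 5: 5 − 32 → -27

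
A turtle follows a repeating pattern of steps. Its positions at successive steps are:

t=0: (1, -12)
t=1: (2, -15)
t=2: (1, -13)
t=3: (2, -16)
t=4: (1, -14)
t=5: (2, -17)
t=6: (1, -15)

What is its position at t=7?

Step-to-step displacements: (+1, -3), (-1, +2), (+1, -3), (-1, +2), (+1, -3), (-1, +2) — a repeating cycle of length 2.
step 7: apply (+1, -3) → (2, -18)

(2, -18)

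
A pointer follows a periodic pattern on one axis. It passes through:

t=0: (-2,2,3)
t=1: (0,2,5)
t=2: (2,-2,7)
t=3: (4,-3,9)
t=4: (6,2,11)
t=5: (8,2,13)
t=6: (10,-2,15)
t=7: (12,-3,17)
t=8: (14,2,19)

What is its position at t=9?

The first coordinate changes by +2 each step, so at step 9 it is -2 + 9·(2) = 16.
The second coordinate repeats the cycle [2, 2, -2, -3] with period 4; step 9 mod 4 = 1, giving 2.
The third coordinate changes by +2 each step, so at step 9 it is 3 + 9·(2) = 21.

(16,2,21)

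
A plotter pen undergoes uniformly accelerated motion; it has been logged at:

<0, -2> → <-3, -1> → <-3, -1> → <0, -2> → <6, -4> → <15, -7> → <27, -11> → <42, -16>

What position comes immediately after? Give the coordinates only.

<60, -22>

Taking differences between consecutive positions: <-3, +1>, <+0, +0>, <+3, -1>, <+6, -2>, <+9, -3>, <+12, -4>, <+15, -5>. These grow by <+3, -1> each step.
step 8: <42, -16> + <+18, -6> → <60, -22>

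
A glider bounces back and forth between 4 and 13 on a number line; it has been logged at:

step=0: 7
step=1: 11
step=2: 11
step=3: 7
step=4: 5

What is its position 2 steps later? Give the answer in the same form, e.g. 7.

The value reflects between 4 and 13, moving 4 per step.
  step 5: 5 → 9
  step 6: 9 → 13

13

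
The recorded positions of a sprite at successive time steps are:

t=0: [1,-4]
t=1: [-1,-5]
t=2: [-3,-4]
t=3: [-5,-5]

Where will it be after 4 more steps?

The first coordinate changes by -2 each step, so at step 7 it is 1 + 7·(-2) = -13.
The second coordinate repeats the cycle [-4, -5] with period 2; step 7 mod 2 = 1, giving -5.

[-13,-5]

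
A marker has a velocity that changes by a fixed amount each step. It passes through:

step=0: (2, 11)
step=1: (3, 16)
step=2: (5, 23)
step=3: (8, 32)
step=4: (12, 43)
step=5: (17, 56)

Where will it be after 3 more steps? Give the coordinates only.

Taking differences between consecutive positions: (+1, +5), (+2, +7), (+3, +9), (+4, +11), (+5, +13). These grow by (+1, +2) each step.
step 6: (17, 56) + (+6, +15) → (23, 71)
step 7: (23, 71) + (+7, +17) → (30, 88)
step 8: (30, 88) + (+8, +19) → (38, 107)

(38, 107)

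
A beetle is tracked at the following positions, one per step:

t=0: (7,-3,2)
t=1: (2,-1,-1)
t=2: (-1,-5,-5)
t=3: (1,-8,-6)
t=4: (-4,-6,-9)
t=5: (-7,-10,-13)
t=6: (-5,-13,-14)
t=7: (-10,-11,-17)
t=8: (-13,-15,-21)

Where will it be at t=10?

(-16,-16,-25)

Step-to-step displacements: (-5,+2,-3), (-3,-4,-4), (+2,-3,-1), (-5,+2,-3), (-3,-4,-4), (+2,-3,-1), (-5,+2,-3), (-3,-4,-4) — a repeating cycle of length 3.
step 9: apply (+2,-3,-1) → (-11,-18,-22)
step 10: apply (-5,+2,-3) → (-16,-16,-25)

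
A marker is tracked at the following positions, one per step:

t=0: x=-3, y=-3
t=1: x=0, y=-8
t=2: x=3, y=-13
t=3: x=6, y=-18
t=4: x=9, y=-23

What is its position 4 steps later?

Constant displacement of (+3, -5) per step.
step 5: x=9, y=-23 + (+3, -5) → x=12, y=-28
step 6: x=12, y=-28 + (+3, -5) → x=15, y=-33
step 7: x=15, y=-33 + (+3, -5) → x=18, y=-38
step 8: x=18, y=-38 + (+3, -5) → x=21, y=-43

x=21, y=-43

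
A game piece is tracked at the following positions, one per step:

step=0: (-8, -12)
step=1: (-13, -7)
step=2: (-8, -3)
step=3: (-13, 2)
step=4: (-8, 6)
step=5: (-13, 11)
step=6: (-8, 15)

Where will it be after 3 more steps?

Step-to-step displacements: (-5, +5), (+5, +4), (-5, +5), (+5, +4), (-5, +5), (+5, +4) — a repeating cycle of length 2.
step 7: apply (-5, +5) → (-13, 20)
step 8: apply (+5, +4) → (-8, 24)
step 9: apply (-5, +5) → (-13, 29)

(-13, 29)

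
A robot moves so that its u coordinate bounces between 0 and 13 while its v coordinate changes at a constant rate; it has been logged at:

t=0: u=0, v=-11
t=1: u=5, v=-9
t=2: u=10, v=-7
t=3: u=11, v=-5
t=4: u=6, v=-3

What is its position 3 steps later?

The u coordinate travels 5 per step and bounces off the walls at 0 and 13.
  step 5: 6 → 1
  step 6: 1 → 4
  step 7: 4 → 9
The v coordinate changes by +2 each step: at step 7 it is 3.

u=9, v=3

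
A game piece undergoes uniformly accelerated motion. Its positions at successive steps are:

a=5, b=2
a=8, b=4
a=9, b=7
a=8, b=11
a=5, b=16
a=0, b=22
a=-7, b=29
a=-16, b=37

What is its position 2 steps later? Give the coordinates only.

First differences are (+3, +2), (+1, +3), (-1, +4), (-3, +5), (-5, +6), (-7, +7), (-9, +8); their common second difference is (-2, +1) (constant acceleration).
step 8: a=-16, b=37 + (-11, +9) → a=-27, b=46
step 9: a=-27, b=46 + (-13, +10) → a=-40, b=56

a=-40, b=56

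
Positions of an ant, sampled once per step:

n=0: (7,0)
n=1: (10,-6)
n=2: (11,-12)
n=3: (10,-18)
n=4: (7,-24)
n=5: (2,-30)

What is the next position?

First differences are (+3,-6), (+1,-6), (-1,-6), (-3,-6), (-5,-6); their common second difference is (-2,+0) (constant acceleration).
step 6: (2,-30) + (-7,-6) → (-5,-36)

(-5,-36)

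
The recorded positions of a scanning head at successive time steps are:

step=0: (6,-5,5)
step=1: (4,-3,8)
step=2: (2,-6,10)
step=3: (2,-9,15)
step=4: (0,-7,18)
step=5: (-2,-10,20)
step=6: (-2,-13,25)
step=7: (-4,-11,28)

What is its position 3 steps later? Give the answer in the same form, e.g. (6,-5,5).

Differencing gives (-2,+2,+3), (-2,-3,+2), (+0,-3,+5), (-2,+2,+3), (-2,-3,+2), (+0,-3,+5), (-2,+2,+3). This is the pattern (-2,+2,+3), (-2,-3,+2), (+0,-3,+5) repeated.
step 8: apply (-2,-3,+2) → (-6,-14,30)
step 9: apply (+0,-3,+5) → (-6,-17,35)
step 10: apply (-2,+2,+3) → (-8,-15,38)

(-8,-15,38)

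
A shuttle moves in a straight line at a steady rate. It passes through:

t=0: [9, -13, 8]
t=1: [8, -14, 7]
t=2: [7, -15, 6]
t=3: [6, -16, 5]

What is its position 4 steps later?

[2, -20, 1]

Each step adds [-1, -1, -1] to the position.
step 4: [6, -16, 5] + [-1, -1, -1] → [5, -17, 4]
step 5: [5, -17, 4] + [-1, -1, -1] → [4, -18, 3]
step 6: [4, -18, 3] + [-1, -1, -1] → [3, -19, 2]
step 7: [3, -19, 2] + [-1, -1, -1] → [2, -20, 1]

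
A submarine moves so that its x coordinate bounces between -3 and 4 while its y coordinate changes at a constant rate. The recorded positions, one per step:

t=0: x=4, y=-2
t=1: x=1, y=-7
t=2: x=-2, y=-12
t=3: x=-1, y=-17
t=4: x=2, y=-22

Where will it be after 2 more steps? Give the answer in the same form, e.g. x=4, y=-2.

The x coordinate travels 3 per step and bounces off the walls at -3 and 4.
  step 5: 2 → 3
  step 6: 3 → 0
The y coordinate changes by -5 each step: at step 6 it is -32.

x=0, y=-32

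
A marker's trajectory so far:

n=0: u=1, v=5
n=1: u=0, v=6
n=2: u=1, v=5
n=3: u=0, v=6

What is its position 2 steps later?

The jumps are (-1,+1), (+1,-1), (-1,+1) — a geometric progression with ratio -1.
step 4: u=0, v=6 + (+1,-1) → u=1, v=5
step 5: u=1, v=5 + (-1,+1) → u=0, v=6

u=0, v=6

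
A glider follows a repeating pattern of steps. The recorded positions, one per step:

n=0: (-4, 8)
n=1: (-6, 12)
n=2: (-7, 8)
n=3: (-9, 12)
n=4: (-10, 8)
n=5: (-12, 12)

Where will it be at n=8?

(-16, 8)

Step-to-step displacements: (-2, +4), (-1, -4), (-2, +4), (-1, -4), (-2, +4) — a repeating cycle of length 2.
step 6: apply (-1, -4) → (-13, 8)
step 7: apply (-2, +4) → (-15, 12)
step 8: apply (-1, -4) → (-16, 8)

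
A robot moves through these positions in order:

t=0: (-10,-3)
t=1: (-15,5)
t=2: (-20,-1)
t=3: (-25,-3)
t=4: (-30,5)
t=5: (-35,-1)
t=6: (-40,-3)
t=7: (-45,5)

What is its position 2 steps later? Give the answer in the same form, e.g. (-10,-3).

First: linear, -5 per step → -55 at step 9.
Second: cycles through -3, 5, -1 every 3 steps. Step 9 lands at position 0 of the cycle → -3.

(-55,-3)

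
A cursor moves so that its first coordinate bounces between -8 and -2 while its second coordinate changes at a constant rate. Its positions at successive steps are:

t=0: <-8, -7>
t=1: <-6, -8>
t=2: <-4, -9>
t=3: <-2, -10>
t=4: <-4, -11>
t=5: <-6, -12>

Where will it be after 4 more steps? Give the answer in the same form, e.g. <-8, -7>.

The first coordinate reflects between -8 and -2, moving 2 per step.
  step 6: -6 → -8
  step 7: -8 → -6
  step 8: -6 → -4
  step 9: -4 → -2
The second coordinate changes by -1 each step: at step 9 it is -16.

<-2, -16>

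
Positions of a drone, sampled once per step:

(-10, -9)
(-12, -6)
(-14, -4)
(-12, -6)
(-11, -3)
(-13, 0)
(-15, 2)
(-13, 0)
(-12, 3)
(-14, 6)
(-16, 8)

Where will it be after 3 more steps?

Differencing gives (-2, +3), (-2, +2), (+2, -2), (+1, +3), (-2, +3), (-2, +2), (+2, -2), (+1, +3), (-2, +3), (-2, +2). This is the pattern (-2, +3), (-2, +2), (+2, -2), (+1, +3) repeated.
step 11: apply (+2, -2) → (-14, 6)
step 12: apply (+1, +3) → (-13, 9)
step 13: apply (-2, +3) → (-15, 12)

(-15, 12)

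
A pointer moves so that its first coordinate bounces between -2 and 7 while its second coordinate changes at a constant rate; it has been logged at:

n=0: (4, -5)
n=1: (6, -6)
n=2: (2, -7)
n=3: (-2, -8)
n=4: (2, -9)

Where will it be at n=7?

The first coordinate travels 4 per step and bounces off the walls at -2 and 7.
  step 5: 2 → 6
  step 6: 6 → 4
  step 7: 4 → 0
The second coordinate changes by -1 each step: at step 7 it is -12.

(0, -12)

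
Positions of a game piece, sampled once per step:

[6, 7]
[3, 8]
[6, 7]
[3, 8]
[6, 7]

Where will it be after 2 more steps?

The jumps are [-3, +1], [+3, -1], [-3, +1], [+3, -1] — a geometric progression with ratio -1.
step 5: [6, 7] + [-3, +1] → [3, 8]
step 6: [3, 8] + [+3, -1] → [6, 7]

[6, 7]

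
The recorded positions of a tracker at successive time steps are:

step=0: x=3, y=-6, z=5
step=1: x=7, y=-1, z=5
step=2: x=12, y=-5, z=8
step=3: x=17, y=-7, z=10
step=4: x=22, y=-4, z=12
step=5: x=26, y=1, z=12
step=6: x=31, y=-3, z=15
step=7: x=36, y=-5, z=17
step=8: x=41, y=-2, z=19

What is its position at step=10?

Differencing gives (+4,+5,+0), (+5,-4,+3), (+5,-2,+2), (+5,+3,+2), (+4,+5,+0), (+5,-4,+3), (+5,-2,+2), (+5,+3,+2). This is the pattern (+4,+5,+0), (+5,-4,+3), (+5,-2,+2), (+5,+3,+2) repeated.
step 9: apply (+4,+5,+0) → x=45, y=3, z=19
step 10: apply (+5,-4,+3) → x=50, y=-1, z=22

x=50, y=-1, z=22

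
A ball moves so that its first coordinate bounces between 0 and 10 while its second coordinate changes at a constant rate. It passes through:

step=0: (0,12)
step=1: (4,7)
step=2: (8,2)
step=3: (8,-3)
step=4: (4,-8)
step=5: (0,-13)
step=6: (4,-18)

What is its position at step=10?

The first coordinate reflects between 0 and 10, moving 4 per step.
  step 7: 4 → 8
  step 8: 8 → 8
  step 9: 8 → 4
  step 10: 4 → 0
The second coordinate changes by -5 each step: at step 10 it is -38.

(0,-38)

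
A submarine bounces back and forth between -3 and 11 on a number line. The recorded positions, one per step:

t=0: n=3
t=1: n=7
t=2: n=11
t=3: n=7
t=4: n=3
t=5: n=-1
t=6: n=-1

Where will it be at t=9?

The value reflects between -3 and 11, moving 4 per step.
  step 7: -1 → 3
  step 8: 3 → 7
  step 9: 7 → 11

n=11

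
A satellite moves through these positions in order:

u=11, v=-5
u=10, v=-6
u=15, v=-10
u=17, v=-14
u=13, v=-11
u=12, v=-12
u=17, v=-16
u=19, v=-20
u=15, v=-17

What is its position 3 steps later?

u=21, v=-26

Differencing gives (-1, -1), (+5, -4), (+2, -4), (-4, +3), (-1, -1), (+5, -4), (+2, -4), (-4, +3). This is the pattern (-1, -1), (+5, -4), (+2, -4), (-4, +3) repeated.
step 9: apply (-1, -1) → u=14, v=-18
step 10: apply (+5, -4) → u=19, v=-22
step 11: apply (+2, -4) → u=21, v=-26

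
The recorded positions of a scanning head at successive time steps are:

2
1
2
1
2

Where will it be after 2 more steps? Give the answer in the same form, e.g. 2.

Step-to-step displacements: -1, +1, -1, +1; each is -1× the previous.
step 5: 2 − 1 → 1
step 6: 1 + 1 → 2

2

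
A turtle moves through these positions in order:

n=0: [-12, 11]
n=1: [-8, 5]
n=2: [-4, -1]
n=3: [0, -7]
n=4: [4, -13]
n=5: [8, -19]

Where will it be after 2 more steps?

The position changes by [+4, -6] every step.
step 6: [8, -19] + [+4, -6] → [12, -25]
step 7: [12, -25] + [+4, -6] → [16, -31]

[16, -31]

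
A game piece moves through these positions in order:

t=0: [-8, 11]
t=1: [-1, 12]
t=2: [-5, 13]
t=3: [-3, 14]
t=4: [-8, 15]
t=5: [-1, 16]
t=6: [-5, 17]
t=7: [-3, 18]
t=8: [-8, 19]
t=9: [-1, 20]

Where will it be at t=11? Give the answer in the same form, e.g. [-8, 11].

The first coordinate repeats the cycle [-8, -1, -5, -3] with period 4; step 11 mod 4 = 3, giving -3.
The second coordinate changes by +1 each step, so at step 11 it is 11 + 11·(1) = 22.

[-3, 22]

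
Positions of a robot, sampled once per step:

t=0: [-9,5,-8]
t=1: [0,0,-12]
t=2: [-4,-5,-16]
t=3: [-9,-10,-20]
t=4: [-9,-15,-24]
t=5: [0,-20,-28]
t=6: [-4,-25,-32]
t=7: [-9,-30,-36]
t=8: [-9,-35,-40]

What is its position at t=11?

[-9,-50,-52]

First: cycles through -9, 0, -4, -9 every 4 steps. Step 11 lands at position 3 of the cycle → -9.
Second: linear, -5 per step → -50 at step 11.
Third: linear, -4 per step → -52 at step 11.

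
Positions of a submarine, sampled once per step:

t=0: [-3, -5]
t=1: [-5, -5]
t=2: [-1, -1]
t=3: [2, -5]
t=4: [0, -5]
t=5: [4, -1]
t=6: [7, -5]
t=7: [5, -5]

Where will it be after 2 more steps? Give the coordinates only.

[12, -5]

Step-to-step displacements: [-2, +0], [+4, +4], [+3, -4], [-2, +0], [+4, +4], [+3, -4], [-2, +0] — a repeating cycle of length 3.
step 8: apply [+4, +4] → [9, -1]
step 9: apply [+3, -4] → [12, -5]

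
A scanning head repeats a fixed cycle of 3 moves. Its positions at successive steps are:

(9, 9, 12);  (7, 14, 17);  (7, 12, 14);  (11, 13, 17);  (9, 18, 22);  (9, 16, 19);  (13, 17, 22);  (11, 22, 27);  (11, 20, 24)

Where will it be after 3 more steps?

(13, 24, 29)

The moves between consecutive positions are (-2, +5, +5), (+0, -2, -3), (+4, +1, +3), (-2, +5, +5), (+0, -2, -3), (+4, +1, +3), (-2, +5, +5), (+0, -2, -3); they repeat the 3-cycle [(-2, +5, +5), (+0, -2, -3), (+4, +1, +3)].
step 9: apply (+4, +1, +3) → (15, 21, 27)
step 10: apply (-2, +5, +5) → (13, 26, 32)
step 11: apply (+0, -2, -3) → (13, 24, 29)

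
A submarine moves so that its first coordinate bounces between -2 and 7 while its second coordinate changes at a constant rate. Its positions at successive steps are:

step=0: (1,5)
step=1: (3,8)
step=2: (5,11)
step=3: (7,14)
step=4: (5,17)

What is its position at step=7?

The first coordinate reflects between -2 and 7, moving 2 per step.
  step 5: 5 → 3
  step 6: 3 → 1
  step 7: 1 → -1
The second coordinate changes by +3 each step: at step 7 it is 26.

(-1,26)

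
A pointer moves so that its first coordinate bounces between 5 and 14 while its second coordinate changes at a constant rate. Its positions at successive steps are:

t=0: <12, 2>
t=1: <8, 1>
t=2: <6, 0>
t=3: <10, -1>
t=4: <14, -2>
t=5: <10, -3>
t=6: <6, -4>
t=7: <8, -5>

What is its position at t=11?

The first coordinate travels 4 per step and bounces off the walls at 5 and 14.
  step 8: 8 → 12
  step 9: 12 → 12
  step 10: 12 → 8
  step 11: 8 → 6
The second coordinate changes by -1 each step: at step 11 it is -9.

<6, -9>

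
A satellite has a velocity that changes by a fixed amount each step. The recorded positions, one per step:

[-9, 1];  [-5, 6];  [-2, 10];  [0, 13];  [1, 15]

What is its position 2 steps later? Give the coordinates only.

First differences are [+4, +5], [+3, +4], [+2, +3], [+1, +2]; their common second difference is [-1, -1] (constant acceleration).
step 5: [1, 15] + [+0, +1] → [1, 16]
step 6: [1, 16] + [-1, +0] → [0, 16]

[0, 16]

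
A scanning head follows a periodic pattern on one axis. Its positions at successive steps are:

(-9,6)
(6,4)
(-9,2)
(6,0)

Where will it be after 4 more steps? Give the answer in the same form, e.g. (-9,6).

The first coordinate repeats the cycle [-9, 6] with period 2; step 7 mod 2 = 1, giving 6.
The second coordinate changes by -2 each step, so at step 7 it is 6 + 7·(-2) = -8.

(6,-8)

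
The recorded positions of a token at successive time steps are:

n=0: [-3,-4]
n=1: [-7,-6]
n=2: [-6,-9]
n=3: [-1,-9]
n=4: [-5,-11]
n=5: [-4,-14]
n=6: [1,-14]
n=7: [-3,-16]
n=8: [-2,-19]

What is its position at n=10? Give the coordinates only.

Differencing gives [-4,-2], [+1,-3], [+5,+0], [-4,-2], [+1,-3], [+5,+0], [-4,-2], [+1,-3]. This is the pattern [-4,-2], [+1,-3], [+5,+0] repeated.
step 9: apply [+5,+0] → [3,-19]
step 10: apply [-4,-2] → [-1,-21]

[-1,-21]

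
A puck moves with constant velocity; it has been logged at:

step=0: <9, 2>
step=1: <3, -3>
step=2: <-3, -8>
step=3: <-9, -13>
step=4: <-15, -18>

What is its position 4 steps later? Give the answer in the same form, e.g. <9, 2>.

Each step adds <-6, -5> to the position.
step 5: <-15, -18> + <-6, -5> → <-21, -23>
step 6: <-21, -23> + <-6, -5> → <-27, -28>
step 7: <-27, -28> + <-6, -5> → <-33, -33>
step 8: <-33, -33> + <-6, -5> → <-39, -38>

<-39, -38>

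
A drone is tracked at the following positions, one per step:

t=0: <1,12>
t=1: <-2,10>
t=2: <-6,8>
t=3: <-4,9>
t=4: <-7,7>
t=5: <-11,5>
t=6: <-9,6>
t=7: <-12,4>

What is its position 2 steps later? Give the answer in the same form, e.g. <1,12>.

<-14,3>

Differencing gives <-3,-2>, <-4,-2>, <+2,+1>, <-3,-2>, <-4,-2>, <+2,+1>, <-3,-2>. This is the pattern <-3,-2>, <-4,-2>, <+2,+1> repeated.
step 8: apply <-4,-2> → <-16,2>
step 9: apply <+2,+1> → <-14,3>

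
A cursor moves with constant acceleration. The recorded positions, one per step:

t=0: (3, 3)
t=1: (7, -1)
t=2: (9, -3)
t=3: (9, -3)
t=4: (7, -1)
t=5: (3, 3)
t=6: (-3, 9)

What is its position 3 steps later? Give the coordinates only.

Taking differences between consecutive positions: (+4, -4), (+2, -2), (+0, +0), (-2, +2), (-4, +4), (-6, +6). These grow by (-2, +2) each step.
step 7: (-3, 9) + (-8, +8) → (-11, 17)
step 8: (-11, 17) + (-10, +10) → (-21, 27)
step 9: (-21, 27) + (-12, +12) → (-33, 39)

(-33, 39)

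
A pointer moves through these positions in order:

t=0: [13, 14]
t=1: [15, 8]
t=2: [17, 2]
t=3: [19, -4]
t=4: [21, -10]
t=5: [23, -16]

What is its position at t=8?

Constant displacement of [+2, -6] per step.
step 6: [23, -16] + [+2, -6] → [25, -22]
step 7: [25, -22] + [+2, -6] → [27, -28]
step 8: [27, -28] + [+2, -6] → [29, -34]

[29, -34]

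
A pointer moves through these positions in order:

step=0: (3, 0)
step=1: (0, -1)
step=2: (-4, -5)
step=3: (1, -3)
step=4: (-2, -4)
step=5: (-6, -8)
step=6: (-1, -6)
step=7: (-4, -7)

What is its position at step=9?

The moves between consecutive positions are (-3, -1), (-4, -4), (+5, +2), (-3, -1), (-4, -4), (+5, +2), (-3, -1); they repeat the 3-cycle [(-3, -1), (-4, -4), (+5, +2)].
step 8: apply (-4, -4) → (-8, -11)
step 9: apply (+5, +2) → (-3, -9)

(-3, -9)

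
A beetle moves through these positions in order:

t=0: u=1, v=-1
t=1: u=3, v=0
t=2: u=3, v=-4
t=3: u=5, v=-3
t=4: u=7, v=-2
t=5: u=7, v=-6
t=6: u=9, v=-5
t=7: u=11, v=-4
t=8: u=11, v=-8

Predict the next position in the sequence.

Differencing gives (+2, +1), (+0, -4), (+2, +1), (+2, +1), (+0, -4), (+2, +1), (+2, +1), (+0, -4). This is the pattern (+2, +1), (+0, -4), (+2, +1) repeated.
step 9: apply (+2, +1) → u=13, v=-7

u=13, v=-7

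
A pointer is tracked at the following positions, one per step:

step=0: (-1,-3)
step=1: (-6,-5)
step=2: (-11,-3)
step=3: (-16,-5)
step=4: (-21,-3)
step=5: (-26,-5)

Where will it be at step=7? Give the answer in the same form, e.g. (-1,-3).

First: linear, -5 per step → -36 at step 7.
Second: cycles through -3, -5 every 2 steps. Step 7 lands at position 1 of the cycle → -5.

(-36,-5)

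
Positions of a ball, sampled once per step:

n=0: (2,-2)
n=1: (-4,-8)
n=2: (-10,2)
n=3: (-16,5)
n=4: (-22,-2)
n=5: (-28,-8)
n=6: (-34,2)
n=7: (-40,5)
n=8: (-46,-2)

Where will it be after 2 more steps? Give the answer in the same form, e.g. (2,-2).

First: linear, -6 per step → -58 at step 10.
Second: cycles through -2, -8, 2, 5 every 4 steps. Step 10 lands at position 2 of the cycle → 2.

(-58,2)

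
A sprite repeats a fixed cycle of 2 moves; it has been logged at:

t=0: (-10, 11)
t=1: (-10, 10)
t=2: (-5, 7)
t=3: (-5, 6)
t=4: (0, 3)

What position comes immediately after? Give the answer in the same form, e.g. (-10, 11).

(0, 2)

Step-to-step displacements: (+0, -1), (+5, -3), (+0, -1), (+5, -3) — a repeating cycle of length 2.
step 5: apply (+0, -1) → (0, 2)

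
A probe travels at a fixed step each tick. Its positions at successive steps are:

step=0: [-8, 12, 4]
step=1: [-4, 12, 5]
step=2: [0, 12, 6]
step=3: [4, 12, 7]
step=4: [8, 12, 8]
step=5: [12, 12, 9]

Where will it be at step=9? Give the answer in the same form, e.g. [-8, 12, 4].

Each step adds [+4, +0, +1] to the position.
step 6: [12, 12, 9] + [+4, +0, +1] → [16, 12, 10]
step 7: [16, 12, 10] + [+4, +0, +1] → [20, 12, 11]
step 8: [20, 12, 11] + [+4, +0, +1] → [24, 12, 12]
step 9: [24, 12, 12] + [+4, +0, +1] → [28, 12, 13]

[28, 12, 13]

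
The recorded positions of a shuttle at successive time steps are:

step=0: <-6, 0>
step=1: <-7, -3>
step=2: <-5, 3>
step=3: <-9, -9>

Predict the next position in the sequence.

The jumps are <-1, -3>, <+2, +6>, <-4, -12> — a geometric progression with ratio -2.
step 4: <-9, -9> + <+8, +24> → <-1, 15>

<-1, 15>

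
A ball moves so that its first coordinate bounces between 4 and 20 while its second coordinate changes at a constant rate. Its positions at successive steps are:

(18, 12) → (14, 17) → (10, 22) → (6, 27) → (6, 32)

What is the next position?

(10, 37)

The first coordinate travels 4 per step and bounces off the walls at 4 and 20.
  step 5: 6 → 10
The second coordinate changes by +5 each step: at step 5 it is 37.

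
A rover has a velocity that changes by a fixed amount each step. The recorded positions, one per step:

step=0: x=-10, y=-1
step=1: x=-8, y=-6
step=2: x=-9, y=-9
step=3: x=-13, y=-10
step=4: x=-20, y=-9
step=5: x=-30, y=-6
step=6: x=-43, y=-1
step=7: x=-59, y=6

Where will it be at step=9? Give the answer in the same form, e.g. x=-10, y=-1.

Successive displacements: (+2,-5), (-1,-3), (-4,-1), (-7,+1), (-10,+3), (-13,+5), (-16,+7) — each changes by (-3,+2).
step 8: x=-59, y=6 + (-19,+9) → x=-78, y=15
step 9: x=-78, y=15 + (-22,+11) → x=-100, y=26

x=-100, y=26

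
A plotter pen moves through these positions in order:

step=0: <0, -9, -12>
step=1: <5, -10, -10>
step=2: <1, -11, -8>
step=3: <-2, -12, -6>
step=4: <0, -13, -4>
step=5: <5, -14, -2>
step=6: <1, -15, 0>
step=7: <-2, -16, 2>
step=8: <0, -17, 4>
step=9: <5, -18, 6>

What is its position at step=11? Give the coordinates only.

<-2, -20, 10>

The first coordinate repeats the cycle [0, 5, 1, -2] with period 4; step 11 mod 4 = 3, giving -2.
The second coordinate changes by -1 each step, so at step 11 it is -9 + 11·(-1) = -20.
The third coordinate changes by +2 each step, so at step 11 it is -12 + 11·(2) = 10.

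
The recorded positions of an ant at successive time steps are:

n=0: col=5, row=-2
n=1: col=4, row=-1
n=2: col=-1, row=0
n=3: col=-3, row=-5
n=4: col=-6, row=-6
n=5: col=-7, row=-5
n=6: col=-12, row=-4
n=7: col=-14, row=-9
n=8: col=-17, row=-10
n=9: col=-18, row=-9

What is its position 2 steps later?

col=-25, row=-13

Differencing gives (-1, +1), (-5, +1), (-2, -5), (-3, -1), (-1, +1), (-5, +1), (-2, -5), (-3, -1), (-1, +1). This is the pattern (-1, +1), (-5, +1), (-2, -5), (-3, -1) repeated.
step 10: apply (-5, +1) → col=-23, row=-8
step 11: apply (-2, -5) → col=-25, row=-13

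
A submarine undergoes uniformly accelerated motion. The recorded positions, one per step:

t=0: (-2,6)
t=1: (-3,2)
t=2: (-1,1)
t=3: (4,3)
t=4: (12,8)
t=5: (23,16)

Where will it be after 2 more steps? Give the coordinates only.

(54,41)

Taking differences between consecutive positions: (-1,-4), (+2,-1), (+5,+2), (+8,+5), (+11,+8). These grow by (+3,+3) each step.
step 6: (23,16) + (+14,+11) → (37,27)
step 7: (37,27) + (+17,+14) → (54,41)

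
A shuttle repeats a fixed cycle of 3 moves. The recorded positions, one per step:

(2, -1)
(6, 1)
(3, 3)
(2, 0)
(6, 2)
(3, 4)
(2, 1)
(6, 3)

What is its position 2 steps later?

(2, 2)

Differencing gives (+4, +2), (-3, +2), (-1, -3), (+4, +2), (-3, +2), (-1, -3), (+4, +2). This is the pattern (+4, +2), (-3, +2), (-1, -3) repeated.
step 8: apply (-3, +2) → (3, 5)
step 9: apply (-1, -3) → (2, 2)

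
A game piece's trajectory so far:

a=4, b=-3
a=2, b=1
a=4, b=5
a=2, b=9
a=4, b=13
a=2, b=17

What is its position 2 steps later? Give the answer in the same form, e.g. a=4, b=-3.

The a coordinate repeats the cycle [4, 2] with period 2; step 7 mod 2 = 1, giving 2.
The b coordinate changes by +4 each step, so at step 7 it is -3 + 7·(4) = 25.

a=2, b=25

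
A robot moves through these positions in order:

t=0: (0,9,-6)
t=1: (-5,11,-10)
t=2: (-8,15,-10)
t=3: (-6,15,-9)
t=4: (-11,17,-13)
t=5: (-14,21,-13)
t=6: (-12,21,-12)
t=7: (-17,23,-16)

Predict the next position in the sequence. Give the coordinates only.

(-20,27,-16)

Step-to-step displacements: (-5,+2,-4), (-3,+4,+0), (+2,+0,+1), (-5,+2,-4), (-3,+4,+0), (+2,+0,+1), (-5,+2,-4) — a repeating cycle of length 3.
step 8: apply (-3,+4,+0) → (-20,27,-16)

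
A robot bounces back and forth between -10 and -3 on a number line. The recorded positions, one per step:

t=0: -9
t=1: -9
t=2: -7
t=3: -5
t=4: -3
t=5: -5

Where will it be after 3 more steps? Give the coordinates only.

The value travels 2 per step and bounces off the walls at -10 and -3.
  step 6: -5 → -7
  step 7: -7 → -9
  step 8: -9 → -9

-9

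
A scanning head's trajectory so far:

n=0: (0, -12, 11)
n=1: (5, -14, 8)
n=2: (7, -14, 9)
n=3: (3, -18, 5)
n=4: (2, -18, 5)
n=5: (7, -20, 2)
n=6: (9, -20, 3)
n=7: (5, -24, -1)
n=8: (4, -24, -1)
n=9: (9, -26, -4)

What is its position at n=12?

The moves between consecutive positions are (+5, -2, -3), (+2, +0, +1), (-4, -4, -4), (-1, +0, +0), (+5, -2, -3), (+2, +0, +1), (-4, -4, -4), (-1, +0, +0), (+5, -2, -3); they repeat the 4-cycle [(+5, -2, -3), (+2, +0, +1), (-4, -4, -4), (-1, +0, +0)].
step 10: apply (+2, +0, +1) → (11, -26, -3)
step 11: apply (-4, -4, -4) → (7, -30, -7)
step 12: apply (-1, +0, +0) → (6, -30, -7)

(6, -30, -7)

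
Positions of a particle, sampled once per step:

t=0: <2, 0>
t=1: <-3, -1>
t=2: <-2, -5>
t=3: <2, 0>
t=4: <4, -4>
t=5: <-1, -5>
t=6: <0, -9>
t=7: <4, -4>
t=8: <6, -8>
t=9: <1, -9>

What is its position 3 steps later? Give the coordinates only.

The moves between consecutive positions are <-5, -1>, <+1, -4>, <+4, +5>, <+2, -4>, <-5, -1>, <+1, -4>, <+4, +5>, <+2, -4>, <-5, -1>; they repeat the 4-cycle [<-5, -1>, <+1, -4>, <+4, +5>, <+2, -4>].
step 10: apply <+1, -4> → <2, -13>
step 11: apply <+4, +5> → <6, -8>
step 12: apply <+2, -4> → <8, -12>

<8, -12>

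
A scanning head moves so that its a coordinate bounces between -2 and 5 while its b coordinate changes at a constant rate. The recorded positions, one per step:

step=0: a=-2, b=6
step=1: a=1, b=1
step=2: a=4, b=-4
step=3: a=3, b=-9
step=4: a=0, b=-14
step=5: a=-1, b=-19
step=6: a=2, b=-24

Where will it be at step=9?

The a coordinate travels 3 per step and bounces off the walls at -2 and 5.
  step 7: 2 → 5
  step 8: 5 → 2
  step 9: 2 → -1
The b coordinate changes by -5 each step: at step 9 it is -39.

a=-1, b=-39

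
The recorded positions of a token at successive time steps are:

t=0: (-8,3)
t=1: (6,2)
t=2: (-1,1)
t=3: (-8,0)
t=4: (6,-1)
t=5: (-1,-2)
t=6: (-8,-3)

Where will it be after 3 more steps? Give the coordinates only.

First: cycles through -8, 6, -1 every 3 steps. Step 9 lands at position 0 of the cycle → -8.
Second: linear, -1 per step → -6 at step 9.

(-8,-6)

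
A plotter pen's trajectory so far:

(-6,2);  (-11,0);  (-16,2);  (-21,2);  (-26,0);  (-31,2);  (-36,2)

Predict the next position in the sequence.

First: linear, -5 per step → -41 at step 7.
Second: cycles through 2, 0, 2 every 3 steps. Step 7 lands at position 1 of the cycle → 0.

(-41,0)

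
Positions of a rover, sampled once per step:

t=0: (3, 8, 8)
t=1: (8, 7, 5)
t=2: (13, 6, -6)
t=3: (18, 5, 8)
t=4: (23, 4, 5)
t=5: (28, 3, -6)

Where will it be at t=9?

First: linear, +5 per step → 48 at step 9.
Second: linear, -1 per step → -1 at step 9.
Third: cycles through 8, 5, -6 every 3 steps. Step 9 lands at position 0 of the cycle → 8.

(48, -1, 8)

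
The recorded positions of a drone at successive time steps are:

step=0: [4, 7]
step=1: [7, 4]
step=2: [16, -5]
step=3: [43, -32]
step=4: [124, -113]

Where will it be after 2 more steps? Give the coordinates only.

[1096, -1085]

Consecutive displacements [+3, -3], [+9, -9], [+27, -27], [+81, -81] scale by a factor of 3 each step.
step 5: [124, -113] + [+243, -243] → [367, -356]
step 6: [367, -356] + [+729, -729] → [1096, -1085]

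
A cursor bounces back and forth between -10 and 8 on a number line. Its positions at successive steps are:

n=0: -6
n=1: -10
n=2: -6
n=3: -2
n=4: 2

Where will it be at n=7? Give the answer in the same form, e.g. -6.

2

The value travels 4 per step and bounces off the walls at -10 and 8.
  step 5: 2 → 6
  step 6: 6 → 6
  step 7: 6 → 2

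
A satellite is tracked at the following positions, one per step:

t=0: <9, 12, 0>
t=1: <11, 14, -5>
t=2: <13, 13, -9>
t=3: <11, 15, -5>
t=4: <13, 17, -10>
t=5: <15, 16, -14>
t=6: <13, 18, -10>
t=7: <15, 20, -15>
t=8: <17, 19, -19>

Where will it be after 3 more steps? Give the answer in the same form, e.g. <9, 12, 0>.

Step-to-step displacements: <+2, +2, -5>, <+2, -1, -4>, <-2, +2, +4>, <+2, +2, -5>, <+2, -1, -4>, <-2, +2, +4>, <+2, +2, -5>, <+2, -1, -4> — a repeating cycle of length 3.
step 9: apply <-2, +2, +4> → <15, 21, -15>
step 10: apply <+2, +2, -5> → <17, 23, -20>
step 11: apply <+2, -1, -4> → <19, 22, -24>

<19, 22, -24>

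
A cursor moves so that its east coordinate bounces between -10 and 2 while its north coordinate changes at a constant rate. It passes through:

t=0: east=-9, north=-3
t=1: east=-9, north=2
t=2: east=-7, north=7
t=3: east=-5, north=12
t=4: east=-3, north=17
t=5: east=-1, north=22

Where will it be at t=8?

east=-1, north=37

The east coordinate reflects between -10 and 2, moving 2 per step.
  step 6: -1 → 1
  step 7: 1 → 1
  step 8: 1 → -1
The north coordinate changes by +5 each step: at step 8 it is 37.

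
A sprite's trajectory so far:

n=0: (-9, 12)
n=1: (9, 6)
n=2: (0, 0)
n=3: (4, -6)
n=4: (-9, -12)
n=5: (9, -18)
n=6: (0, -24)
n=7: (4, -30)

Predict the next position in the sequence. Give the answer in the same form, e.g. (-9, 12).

(-9, -36)

The first coordinate repeats the cycle [-9, 9, 0, 4] with period 4; step 8 mod 4 = 0, giving -9.
The second coordinate changes by -6 each step, so at step 8 it is 12 + 8·(-6) = -36.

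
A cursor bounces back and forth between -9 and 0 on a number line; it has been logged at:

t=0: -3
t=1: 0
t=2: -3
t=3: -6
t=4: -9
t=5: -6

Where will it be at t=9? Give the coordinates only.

The value reflects between -9 and 0, moving 3 per step.
  step 6: -6 → -3
  step 7: -3 → 0
  step 8: 0 → -3
  step 9: -3 → -6

-6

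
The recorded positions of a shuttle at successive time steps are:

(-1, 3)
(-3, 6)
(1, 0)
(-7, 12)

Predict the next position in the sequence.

Step-to-step displacements: (-2, +3), (+4, -6), (-8, +12); each is -2× the previous.
step 4: (-7, 12) + (+16, -24) → (9, -12)

(9, -12)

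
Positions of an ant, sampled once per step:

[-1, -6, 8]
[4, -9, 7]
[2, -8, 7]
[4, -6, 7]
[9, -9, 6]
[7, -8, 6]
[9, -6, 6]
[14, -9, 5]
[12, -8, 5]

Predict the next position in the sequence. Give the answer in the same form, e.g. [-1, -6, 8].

[14, -6, 5]

Differencing gives [+5, -3, -1], [-2, +1, +0], [+2, +2, +0], [+5, -3, -1], [-2, +1, +0], [+2, +2, +0], [+5, -3, -1], [-2, +1, +0]. This is the pattern [+5, -3, -1], [-2, +1, +0], [+2, +2, +0] repeated.
step 9: apply [+2, +2, +0] → [14, -6, 5]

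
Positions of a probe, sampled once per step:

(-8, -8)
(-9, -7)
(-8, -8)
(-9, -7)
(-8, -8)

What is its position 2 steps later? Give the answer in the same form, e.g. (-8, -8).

Step-to-step displacements: (-1, +1), (+1, -1), (-1, +1), (+1, -1); each is -1× the previous.
step 5: (-8, -8) + (-1, +1) → (-9, -7)
step 6: (-9, -7) + (+1, -1) → (-8, -8)

(-8, -8)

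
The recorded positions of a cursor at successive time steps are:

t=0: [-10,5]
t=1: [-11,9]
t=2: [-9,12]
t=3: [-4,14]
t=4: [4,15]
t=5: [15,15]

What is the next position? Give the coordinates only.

[29,14]

First differences are [-1,+4], [+2,+3], [+5,+2], [+8,+1], [+11,+0]; their common second difference is [+3,-1] (constant acceleration).
step 6: [15,15] + [+14,-1] → [29,14]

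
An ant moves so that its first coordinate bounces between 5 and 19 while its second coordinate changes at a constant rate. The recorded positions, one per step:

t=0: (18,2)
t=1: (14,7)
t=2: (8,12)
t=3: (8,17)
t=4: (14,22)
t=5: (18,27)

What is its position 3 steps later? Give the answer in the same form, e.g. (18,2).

(10,42)

The first coordinate reflects between 5 and 19, moving 6 per step.
  step 6: 18 → 12
  step 7: 12 → 6
  step 8: 6 → 10
The second coordinate changes by +5 each step: at step 8 it is 42.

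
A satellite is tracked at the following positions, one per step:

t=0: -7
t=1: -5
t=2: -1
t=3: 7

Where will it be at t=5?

Consecutive displacements +2, +4, +8 scale by a factor of 2 each step.
step 4: 7 + 16 → 23
step 5: 23 + 32 → 55

55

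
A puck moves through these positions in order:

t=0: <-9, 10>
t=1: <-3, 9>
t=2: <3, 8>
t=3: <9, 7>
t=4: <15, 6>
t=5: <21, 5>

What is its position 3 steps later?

<39, 2>

Each step adds <+6, -1> to the position.
step 6: <21, 5> + <+6, -1> → <27, 4>
step 7: <27, 4> + <+6, -1> → <33, 3>
step 8: <33, 3> + <+6, -1> → <39, 2>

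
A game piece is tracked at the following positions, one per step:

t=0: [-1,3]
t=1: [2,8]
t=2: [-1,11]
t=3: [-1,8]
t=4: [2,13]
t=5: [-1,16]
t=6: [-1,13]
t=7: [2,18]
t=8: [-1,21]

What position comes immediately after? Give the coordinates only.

[-1,18]

Step-to-step displacements: [+3,+5], [-3,+3], [+0,-3], [+3,+5], [-3,+3], [+0,-3], [+3,+5], [-3,+3] — a repeating cycle of length 3.
step 9: apply [+0,-3] → [-1,18]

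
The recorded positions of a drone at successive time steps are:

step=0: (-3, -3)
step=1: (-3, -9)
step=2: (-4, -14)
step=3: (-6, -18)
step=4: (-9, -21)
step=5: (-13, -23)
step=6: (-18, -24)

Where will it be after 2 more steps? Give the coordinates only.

(-31, -23)

First differences are (+0, -6), (-1, -5), (-2, -4), (-3, -3), (-4, -2), (-5, -1); their common second difference is (-1, +1) (constant acceleration).
step 7: (-18, -24) + (-6, +0) → (-24, -24)
step 8: (-24, -24) + (-7, +1) → (-31, -23)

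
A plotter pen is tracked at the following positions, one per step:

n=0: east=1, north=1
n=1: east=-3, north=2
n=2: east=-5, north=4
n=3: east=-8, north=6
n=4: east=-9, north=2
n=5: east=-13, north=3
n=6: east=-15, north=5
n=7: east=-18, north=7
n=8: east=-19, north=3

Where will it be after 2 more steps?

Step-to-step displacements: (-4, +1), (-2, +2), (-3, +2), (-1, -4), (-4, +1), (-2, +2), (-3, +2), (-1, -4) — a repeating cycle of length 4.
step 9: apply (-4, +1) → east=-23, north=4
step 10: apply (-2, +2) → east=-25, north=6

east=-25, north=6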